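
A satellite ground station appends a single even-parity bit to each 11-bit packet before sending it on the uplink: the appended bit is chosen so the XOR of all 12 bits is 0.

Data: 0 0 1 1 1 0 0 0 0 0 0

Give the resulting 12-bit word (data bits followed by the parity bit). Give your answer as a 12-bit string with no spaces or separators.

001110000001

XOR of the 11 data bits: 0⊕0⊕1⊕1⊕1⊕0⊕0⊕0⊕0⊕0⊕0 = 1
Parity bit = 1 (so all 12 bits XOR to 0).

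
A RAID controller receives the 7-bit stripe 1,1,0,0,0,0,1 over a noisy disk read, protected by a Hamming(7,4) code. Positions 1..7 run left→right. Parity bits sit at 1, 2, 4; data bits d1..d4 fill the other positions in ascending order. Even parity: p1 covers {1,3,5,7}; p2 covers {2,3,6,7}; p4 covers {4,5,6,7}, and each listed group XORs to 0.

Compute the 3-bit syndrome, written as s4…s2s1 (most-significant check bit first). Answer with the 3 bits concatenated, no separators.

s1 (pos 1,3,5,7): 1⊕0⊕0⊕1 = 0
s2 (pos 2,3,6,7): 1⊕0⊕0⊕1 = 0
s4 (pos 4,5,6,7): 0⊕0⊕0⊕1 = 1
Syndrome s4…s1 = 100 → error at position 4.

100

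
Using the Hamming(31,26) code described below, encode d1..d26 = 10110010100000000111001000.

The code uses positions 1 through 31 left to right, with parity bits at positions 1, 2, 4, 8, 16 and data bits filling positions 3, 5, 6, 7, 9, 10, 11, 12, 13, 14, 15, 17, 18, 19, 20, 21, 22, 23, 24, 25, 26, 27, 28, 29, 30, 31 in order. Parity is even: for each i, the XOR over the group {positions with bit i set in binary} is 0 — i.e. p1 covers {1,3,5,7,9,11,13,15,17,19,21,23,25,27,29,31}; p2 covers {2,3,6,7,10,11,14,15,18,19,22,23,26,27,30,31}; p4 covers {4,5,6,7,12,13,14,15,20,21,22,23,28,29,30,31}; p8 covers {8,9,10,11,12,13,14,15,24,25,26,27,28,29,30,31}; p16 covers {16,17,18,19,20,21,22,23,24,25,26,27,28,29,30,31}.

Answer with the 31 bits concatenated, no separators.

0111011100101000000000111001000

Place data at non-parity positions: p1 p2 1 p4 0 1 1 p8 0 0 1 0 1 0 0 p16 0 0 0 0 0 0 1 1 1 0 0 1 0 0 0
p1 (pos 1,3,5,7,9,11,13,15,17,19,21,23,25,27,29,31): XOR of data positions = 1⊕0⊕1⊕0⊕1⊕1⊕0⊕0⊕0⊕0⊕1⊕1⊕0⊕0⊕0 = 0
p2 (pos 2,3,6,7,10,11,14,15,18,19,22,23,26,27,30,31): XOR of data positions = 1⊕1⊕1⊕0⊕1⊕0⊕0⊕0⊕0⊕0⊕1⊕0⊕0⊕0⊕0 = 1
p4 (pos 4,5,6,7,12,13,14,15,20,21,22,23,28,29,30,31): XOR of data positions = 0⊕1⊕1⊕0⊕1⊕0⊕0⊕0⊕0⊕0⊕1⊕1⊕0⊕0⊕0 = 1
p8 (pos 8,9,10,11,12,13,14,15,24,25,26,27,28,29,30,31): XOR of data positions = 0⊕0⊕1⊕0⊕1⊕0⊕0⊕1⊕1⊕0⊕0⊕1⊕0⊕0⊕0 = 1
p16 (pos 16,17,18,19,20,21,22,23,24,25,26,27,28,29,30,31): XOR of data positions = 0⊕0⊕0⊕0⊕0⊕0⊕1⊕1⊕1⊕0⊕0⊕1⊕0⊕0⊕0 = 0
Codeword: 0111011100101000000000111001000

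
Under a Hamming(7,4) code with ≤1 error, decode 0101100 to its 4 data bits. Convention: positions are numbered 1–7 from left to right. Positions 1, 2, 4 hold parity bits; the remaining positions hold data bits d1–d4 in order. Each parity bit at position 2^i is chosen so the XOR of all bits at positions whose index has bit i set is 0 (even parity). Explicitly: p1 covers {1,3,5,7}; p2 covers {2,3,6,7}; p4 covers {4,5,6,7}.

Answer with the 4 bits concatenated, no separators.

1100

s1 (pos 1,3,5,7): 0⊕0⊕1⊕0 = 1
s2 (pos 2,3,6,7): 1⊕0⊕0⊕0 = 1
s4 (pos 4,5,6,7): 1⊕1⊕0⊕0 = 0
Syndrome s4…s1 = 011 → error at position 3.
Flip position 3: 0101100 → 0111100
Read data bits from positions 3,5,6,7: 1100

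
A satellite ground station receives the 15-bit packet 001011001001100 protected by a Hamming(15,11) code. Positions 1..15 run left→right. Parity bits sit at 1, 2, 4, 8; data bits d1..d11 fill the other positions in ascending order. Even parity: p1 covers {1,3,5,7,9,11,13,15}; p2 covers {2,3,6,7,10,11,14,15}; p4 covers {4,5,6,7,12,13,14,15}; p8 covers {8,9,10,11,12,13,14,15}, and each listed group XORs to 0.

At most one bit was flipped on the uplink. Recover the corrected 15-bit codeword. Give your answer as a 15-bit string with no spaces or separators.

001011011001100

s1 (pos 1,3,5,7,9,11,13,15): 0⊕1⊕1⊕0⊕1⊕0⊕1⊕0 = 0
s2 (pos 2,3,6,7,10,11,14,15): 0⊕1⊕1⊕0⊕0⊕0⊕0⊕0 = 0
s4 (pos 4,5,6,7,12,13,14,15): 0⊕1⊕1⊕0⊕1⊕1⊕0⊕0 = 0
s8 (pos 8,9,10,11,12,13,14,15): 0⊕1⊕0⊕0⊕1⊕1⊕0⊕0 = 1
Syndrome s8…s1 = 1000 → error at position 8.
Flip position 8: 001011001001100 → 001011011001100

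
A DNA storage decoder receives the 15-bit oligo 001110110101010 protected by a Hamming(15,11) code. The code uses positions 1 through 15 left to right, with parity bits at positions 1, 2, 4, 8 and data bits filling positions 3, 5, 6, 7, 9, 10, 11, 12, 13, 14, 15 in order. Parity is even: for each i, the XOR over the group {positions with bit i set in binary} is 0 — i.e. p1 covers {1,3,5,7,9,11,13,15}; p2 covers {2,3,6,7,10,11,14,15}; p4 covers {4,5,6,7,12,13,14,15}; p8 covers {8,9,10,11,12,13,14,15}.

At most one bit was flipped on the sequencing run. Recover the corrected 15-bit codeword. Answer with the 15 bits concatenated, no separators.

001100110101010

s1 (pos 1,3,5,7,9,11,13,15): 0⊕1⊕1⊕1⊕0⊕0⊕0⊕0 = 1
s2 (pos 2,3,6,7,10,11,14,15): 0⊕1⊕0⊕1⊕1⊕0⊕1⊕0 = 0
s4 (pos 4,5,6,7,12,13,14,15): 1⊕1⊕0⊕1⊕1⊕0⊕1⊕0 = 1
s8 (pos 8,9,10,11,12,13,14,15): 1⊕0⊕1⊕0⊕1⊕0⊕1⊕0 = 0
Syndrome s8…s1 = 0101 → error at position 5.
Flip position 5: 001110110101010 → 001100110101010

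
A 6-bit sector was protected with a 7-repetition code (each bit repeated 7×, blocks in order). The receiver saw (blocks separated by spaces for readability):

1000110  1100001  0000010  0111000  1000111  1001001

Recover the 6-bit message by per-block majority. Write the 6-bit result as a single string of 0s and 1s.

000010

Block 1 (1000110): 3 ones → 0
Block 2 (1100001): 3 ones → 0
Block 3 (0000010): 1 one → 0
Block 4 (0111000): 3 ones → 0
Block 5 (1000111): 4 ones → 1
Block 6 (1001001): 3 ones → 0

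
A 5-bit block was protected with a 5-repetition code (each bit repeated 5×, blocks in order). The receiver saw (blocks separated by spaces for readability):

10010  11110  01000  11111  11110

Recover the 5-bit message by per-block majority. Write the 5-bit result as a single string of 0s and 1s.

Block 1 (10010): 2 ones → 0
Block 2 (11110): 4 ones → 1
Block 3 (01000): 1 one → 0
Block 4 (11111): 5 ones → 1
Block 5 (11110): 4 ones → 1

01011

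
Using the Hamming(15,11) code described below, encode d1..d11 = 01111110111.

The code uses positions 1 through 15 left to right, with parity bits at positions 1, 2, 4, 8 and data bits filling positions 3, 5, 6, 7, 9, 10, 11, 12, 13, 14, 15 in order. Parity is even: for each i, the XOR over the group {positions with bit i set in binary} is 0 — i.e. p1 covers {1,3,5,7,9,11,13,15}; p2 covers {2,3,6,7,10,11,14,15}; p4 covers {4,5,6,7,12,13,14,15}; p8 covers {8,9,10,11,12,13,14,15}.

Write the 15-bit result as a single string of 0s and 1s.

000011101110111

Place data at non-parity positions: p1 p2 0 p4 1 1 1 p8 1 1 1 0 1 1 1
p1 (pos 1,3,5,7,9,11,13,15): XOR of data positions = 0⊕1⊕1⊕1⊕1⊕1⊕1 = 0
p2 (pos 2,3,6,7,10,11,14,15): XOR of data positions = 0⊕1⊕1⊕1⊕1⊕1⊕1 = 0
p4 (pos 4,5,6,7,12,13,14,15): XOR of data positions = 1⊕1⊕1⊕0⊕1⊕1⊕1 = 0
p8 (pos 8,9,10,11,12,13,14,15): XOR of data positions = 1⊕1⊕1⊕0⊕1⊕1⊕1 = 0
Codeword: 000011101110111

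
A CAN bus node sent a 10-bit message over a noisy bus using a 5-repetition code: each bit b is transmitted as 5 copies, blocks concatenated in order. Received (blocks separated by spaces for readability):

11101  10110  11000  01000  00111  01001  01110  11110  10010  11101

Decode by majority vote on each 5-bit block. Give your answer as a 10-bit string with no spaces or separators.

Block 1 (11101): 4 ones → 1
Block 2 (10110): 3 ones → 1
Block 3 (11000): 2 ones → 0
Block 4 (01000): 1 one → 0
Block 5 (00111): 3 ones → 1
Block 6 (01001): 2 ones → 0
Block 7 (01110): 3 ones → 1
Block 8 (11110): 4 ones → 1
Block 9 (10010): 2 ones → 0
Block 10 (11101): 4 ones → 1

1100101101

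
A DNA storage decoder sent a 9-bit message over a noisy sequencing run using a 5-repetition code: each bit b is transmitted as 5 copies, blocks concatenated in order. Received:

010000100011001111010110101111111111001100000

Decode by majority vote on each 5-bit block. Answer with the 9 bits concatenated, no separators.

Block 1 (01000): 1 one → 0
Block 2 (01000): 1 one → 0
Block 3 (11001): 3 ones → 1
Block 4 (11101): 4 ones → 1
Block 5 (01101): 3 ones → 1
Block 6 (01111): 4 ones → 1
Block 7 (11111): 5 ones → 1
Block 8 (10011): 3 ones → 1
Block 9 (00000): 0 ones → 0

001111110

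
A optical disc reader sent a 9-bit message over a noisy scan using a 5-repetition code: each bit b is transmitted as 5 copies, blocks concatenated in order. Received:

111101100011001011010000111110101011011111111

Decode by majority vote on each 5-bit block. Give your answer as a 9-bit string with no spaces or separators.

101101111

Block 1 (11110): 4 ones → 1
Block 2 (11000): 2 ones → 0
Block 3 (11001): 3 ones → 1
Block 4 (01101): 3 ones → 1
Block 5 (00001): 1 one → 0
Block 6 (11110): 4 ones → 1
Block 7 (10101): 3 ones → 1
Block 8 (10111): 4 ones → 1
Block 9 (11111): 5 ones → 1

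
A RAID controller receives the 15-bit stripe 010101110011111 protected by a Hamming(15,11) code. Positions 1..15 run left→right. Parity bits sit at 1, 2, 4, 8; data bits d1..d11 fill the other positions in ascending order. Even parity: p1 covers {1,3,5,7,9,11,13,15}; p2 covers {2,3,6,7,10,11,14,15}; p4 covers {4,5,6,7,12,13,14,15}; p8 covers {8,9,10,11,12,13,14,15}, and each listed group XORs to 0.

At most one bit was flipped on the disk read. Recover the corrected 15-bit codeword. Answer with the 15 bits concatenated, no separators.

s1 (pos 1,3,5,7,9,11,13,15): 0⊕0⊕0⊕1⊕0⊕1⊕1⊕1 = 0
s2 (pos 2,3,6,7,10,11,14,15): 1⊕0⊕1⊕1⊕0⊕1⊕1⊕1 = 0
s4 (pos 4,5,6,7,12,13,14,15): 1⊕0⊕1⊕1⊕1⊕1⊕1⊕1 = 1
s8 (pos 8,9,10,11,12,13,14,15): 1⊕0⊕0⊕1⊕1⊕1⊕1⊕1 = 0
Syndrome s8…s1 = 0100 → error at position 4.
Flip position 4: 010101110011111 → 010001110011111

010001110011111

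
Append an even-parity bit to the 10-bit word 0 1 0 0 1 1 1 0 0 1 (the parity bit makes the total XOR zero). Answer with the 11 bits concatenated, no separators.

XOR of the 10 data bits: 0⊕1⊕0⊕0⊕1⊕1⊕1⊕0⊕0⊕1 = 1
Parity bit = 1 (so all 11 bits XOR to 0).

01001110011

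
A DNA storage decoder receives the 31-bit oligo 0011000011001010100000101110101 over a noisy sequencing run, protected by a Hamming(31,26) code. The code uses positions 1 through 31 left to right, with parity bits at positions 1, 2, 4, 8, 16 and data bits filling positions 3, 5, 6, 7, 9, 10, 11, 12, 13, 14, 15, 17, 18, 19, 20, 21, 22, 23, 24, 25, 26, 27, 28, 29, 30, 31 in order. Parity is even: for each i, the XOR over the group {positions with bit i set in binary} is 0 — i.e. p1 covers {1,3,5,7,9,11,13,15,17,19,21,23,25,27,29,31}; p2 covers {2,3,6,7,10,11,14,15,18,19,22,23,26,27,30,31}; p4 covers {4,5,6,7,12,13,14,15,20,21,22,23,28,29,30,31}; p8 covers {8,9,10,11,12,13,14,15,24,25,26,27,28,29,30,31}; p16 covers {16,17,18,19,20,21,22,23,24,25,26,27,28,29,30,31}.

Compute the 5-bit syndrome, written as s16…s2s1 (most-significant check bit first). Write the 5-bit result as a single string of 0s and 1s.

s1 (pos 1,3,5,7,9,11,13,15,17,19,21,23,25,27,29,31): 0⊕1⊕0⊕0⊕1⊕0⊕1⊕1⊕1⊕0⊕0⊕1⊕1⊕1⊕1⊕1 = 0
s2 (pos 2,3,6,7,10,11,14,15,18,19,22,23,26,27,30,31): 0⊕1⊕0⊕0⊕1⊕0⊕0⊕1⊕0⊕0⊕0⊕1⊕1⊕1⊕0⊕1 = 1
s4 (pos 4,5,6,7,12,13,14,15,20,21,22,23,28,29,30,31): 1⊕0⊕0⊕0⊕0⊕1⊕0⊕1⊕0⊕0⊕0⊕1⊕0⊕1⊕0⊕1 = 0
s8 (pos 8,9,10,11,12,13,14,15,24,25,26,27,28,29,30,31): 0⊕1⊕1⊕0⊕0⊕1⊕0⊕1⊕0⊕1⊕1⊕1⊕0⊕1⊕0⊕1 = 1
s16 (pos 16,17,18,19,20,21,22,23,24,25,26,27,28,29,30,31): 0⊕1⊕0⊕0⊕0⊕0⊕0⊕1⊕0⊕1⊕1⊕1⊕0⊕1⊕0⊕1 = 1
Syndrome s16…s1 = 11010 → error at position 26.

11010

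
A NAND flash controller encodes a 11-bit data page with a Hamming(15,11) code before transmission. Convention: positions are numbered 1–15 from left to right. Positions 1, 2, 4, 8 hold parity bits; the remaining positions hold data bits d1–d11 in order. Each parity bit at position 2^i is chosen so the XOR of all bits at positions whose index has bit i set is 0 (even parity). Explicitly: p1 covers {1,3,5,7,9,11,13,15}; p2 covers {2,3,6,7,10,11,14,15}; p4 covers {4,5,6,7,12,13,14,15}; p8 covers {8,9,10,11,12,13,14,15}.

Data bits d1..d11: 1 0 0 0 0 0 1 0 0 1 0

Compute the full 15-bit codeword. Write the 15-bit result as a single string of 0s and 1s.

011100000010010

Place data at non-parity positions: p1 p2 1 p4 0 0 0 p8 0 0 1 0 0 1 0
p1 (pos 1,3,5,7,9,11,13,15): XOR of data positions = 1⊕0⊕0⊕0⊕1⊕0⊕0 = 0
p2 (pos 2,3,6,7,10,11,14,15): XOR of data positions = 1⊕0⊕0⊕0⊕1⊕1⊕0 = 1
p4 (pos 4,5,6,7,12,13,14,15): XOR of data positions = 0⊕0⊕0⊕0⊕0⊕1⊕0 = 1
p8 (pos 8,9,10,11,12,13,14,15): XOR of data positions = 0⊕0⊕1⊕0⊕0⊕1⊕0 = 0
Codeword: 011100000010010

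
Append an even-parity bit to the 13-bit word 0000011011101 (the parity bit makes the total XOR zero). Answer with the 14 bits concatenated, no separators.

00000110111010

XOR of the 13 data bits: 0⊕0⊕0⊕0⊕0⊕1⊕1⊕0⊕1⊕1⊕1⊕0⊕1 = 0
Parity bit = 0 (so all 14 bits XOR to 0).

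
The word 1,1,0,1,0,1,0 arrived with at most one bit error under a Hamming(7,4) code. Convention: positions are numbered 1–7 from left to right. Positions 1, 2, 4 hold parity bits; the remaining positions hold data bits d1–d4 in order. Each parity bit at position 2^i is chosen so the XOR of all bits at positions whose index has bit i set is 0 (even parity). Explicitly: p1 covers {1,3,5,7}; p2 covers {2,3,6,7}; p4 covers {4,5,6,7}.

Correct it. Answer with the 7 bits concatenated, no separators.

0101010

s1 (pos 1,3,5,7): 1⊕0⊕0⊕0 = 1
s2 (pos 2,3,6,7): 1⊕0⊕1⊕0 = 0
s4 (pos 4,5,6,7): 1⊕0⊕1⊕0 = 0
Syndrome s4…s1 = 001 → error at position 1.
Flip position 1: 1101010 → 0101010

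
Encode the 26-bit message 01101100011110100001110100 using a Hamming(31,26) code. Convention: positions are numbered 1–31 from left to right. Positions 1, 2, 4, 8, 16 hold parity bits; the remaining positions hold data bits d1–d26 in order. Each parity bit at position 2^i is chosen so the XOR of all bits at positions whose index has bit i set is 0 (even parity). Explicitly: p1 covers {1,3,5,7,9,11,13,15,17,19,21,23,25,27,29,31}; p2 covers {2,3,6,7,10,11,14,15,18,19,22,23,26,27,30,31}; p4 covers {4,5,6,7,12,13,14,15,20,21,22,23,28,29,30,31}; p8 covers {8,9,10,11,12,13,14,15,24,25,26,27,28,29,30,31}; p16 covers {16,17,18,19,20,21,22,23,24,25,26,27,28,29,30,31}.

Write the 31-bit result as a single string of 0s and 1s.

1100110011000111110100001110100

Place data at non-parity positions: p1 p2 0 p4 1 1 0 p8 1 1 0 0 0 1 1 p16 1 1 0 1 0 0 0 0 1 1 1 0 1 0 0
p1 (pos 1,3,5,7,9,11,13,15,17,19,21,23,25,27,29,31): XOR of data positions = 0⊕1⊕0⊕1⊕0⊕0⊕1⊕1⊕0⊕0⊕0⊕1⊕1⊕1⊕0 = 1
p2 (pos 2,3,6,7,10,11,14,15,18,19,22,23,26,27,30,31): XOR of data positions = 0⊕1⊕0⊕1⊕0⊕1⊕1⊕1⊕0⊕0⊕0⊕1⊕1⊕0⊕0 = 1
p4 (pos 4,5,6,7,12,13,14,15,20,21,22,23,28,29,30,31): XOR of data positions = 1⊕1⊕0⊕0⊕0⊕1⊕1⊕1⊕0⊕0⊕0⊕0⊕1⊕0⊕0 = 0
p8 (pos 8,9,10,11,12,13,14,15,24,25,26,27,28,29,30,31): XOR of data positions = 1⊕1⊕0⊕0⊕0⊕1⊕1⊕0⊕1⊕1⊕1⊕0⊕1⊕0⊕0 = 0
p16 (pos 16,17,18,19,20,21,22,23,24,25,26,27,28,29,30,31): XOR of data positions = 1⊕1⊕0⊕1⊕0⊕0⊕0⊕0⊕1⊕1⊕1⊕0⊕1⊕0⊕0 = 1
Codeword: 1100110011000111110100001110100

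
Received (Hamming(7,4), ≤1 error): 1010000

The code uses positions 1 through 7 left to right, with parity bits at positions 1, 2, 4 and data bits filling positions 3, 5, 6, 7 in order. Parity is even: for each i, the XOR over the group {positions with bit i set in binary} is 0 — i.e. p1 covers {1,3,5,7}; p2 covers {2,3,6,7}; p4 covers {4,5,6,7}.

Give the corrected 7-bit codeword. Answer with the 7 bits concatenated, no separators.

s1 (pos 1,3,5,7): 1⊕1⊕0⊕0 = 0
s2 (pos 2,3,6,7): 0⊕1⊕0⊕0 = 1
s4 (pos 4,5,6,7): 0⊕0⊕0⊕0 = 0
Syndrome s4…s1 = 010 → error at position 2.
Flip position 2: 1010000 → 1110000

1110000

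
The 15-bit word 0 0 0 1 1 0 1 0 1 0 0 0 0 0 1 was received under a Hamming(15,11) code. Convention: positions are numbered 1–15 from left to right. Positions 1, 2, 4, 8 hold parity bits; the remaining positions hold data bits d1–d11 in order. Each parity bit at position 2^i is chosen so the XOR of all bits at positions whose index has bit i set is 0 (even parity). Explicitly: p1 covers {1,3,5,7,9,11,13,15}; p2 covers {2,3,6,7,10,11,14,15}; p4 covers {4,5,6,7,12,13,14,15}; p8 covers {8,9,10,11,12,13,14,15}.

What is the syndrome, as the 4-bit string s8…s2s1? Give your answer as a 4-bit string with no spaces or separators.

s1 (pos 1,3,5,7,9,11,13,15): 0⊕0⊕1⊕1⊕1⊕0⊕0⊕1 = 0
s2 (pos 2,3,6,7,10,11,14,15): 0⊕0⊕0⊕1⊕0⊕0⊕0⊕1 = 0
s4 (pos 4,5,6,7,12,13,14,15): 1⊕1⊕0⊕1⊕0⊕0⊕0⊕1 = 0
s8 (pos 8,9,10,11,12,13,14,15): 0⊕1⊕0⊕0⊕0⊕0⊕0⊕1 = 0
Syndrome s8…s1 = 0000 → no error.

0000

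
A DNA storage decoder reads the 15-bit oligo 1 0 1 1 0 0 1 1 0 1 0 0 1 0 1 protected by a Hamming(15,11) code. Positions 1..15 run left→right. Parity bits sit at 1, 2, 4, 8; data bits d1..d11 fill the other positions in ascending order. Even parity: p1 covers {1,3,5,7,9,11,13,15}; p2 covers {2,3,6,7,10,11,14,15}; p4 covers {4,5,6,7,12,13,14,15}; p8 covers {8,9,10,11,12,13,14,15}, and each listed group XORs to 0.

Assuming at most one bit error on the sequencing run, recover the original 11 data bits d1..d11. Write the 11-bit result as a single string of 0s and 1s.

s1 (pos 1,3,5,7,9,11,13,15): 1⊕1⊕0⊕1⊕0⊕0⊕1⊕1 = 1
s2 (pos 2,3,6,7,10,11,14,15): 0⊕1⊕0⊕1⊕1⊕0⊕0⊕1 = 0
s4 (pos 4,5,6,7,12,13,14,15): 1⊕0⊕0⊕1⊕0⊕1⊕0⊕1 = 0
s8 (pos 8,9,10,11,12,13,14,15): 1⊕0⊕1⊕0⊕0⊕1⊕0⊕1 = 0
Syndrome s8…s1 = 0001 → error at position 1.
Flip position 1: 101100110100101 → 001100110100101
Read data bits from positions 3,5,6,7,9,10,11,12,13,14,15: 10010100101

10010100101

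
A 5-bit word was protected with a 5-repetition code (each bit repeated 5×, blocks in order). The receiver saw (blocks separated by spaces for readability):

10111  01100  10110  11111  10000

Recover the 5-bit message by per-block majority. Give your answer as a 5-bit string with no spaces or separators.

Block 1 (10111): 4 ones → 1
Block 2 (01100): 2 ones → 0
Block 3 (10110): 3 ones → 1
Block 4 (11111): 5 ones → 1
Block 5 (10000): 1 one → 0

10110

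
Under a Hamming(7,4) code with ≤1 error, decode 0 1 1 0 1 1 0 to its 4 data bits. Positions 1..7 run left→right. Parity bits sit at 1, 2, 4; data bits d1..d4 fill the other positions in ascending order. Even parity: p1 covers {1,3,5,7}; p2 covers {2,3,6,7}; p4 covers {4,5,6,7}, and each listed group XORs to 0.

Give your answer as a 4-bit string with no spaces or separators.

s1 (pos 1,3,5,7): 0⊕1⊕1⊕0 = 0
s2 (pos 2,3,6,7): 1⊕1⊕1⊕0 = 1
s4 (pos 4,5,6,7): 0⊕1⊕1⊕0 = 0
Syndrome s4…s1 = 010 → error at position 2.
Flip position 2: 0110110 → 0010110
Read data bits from positions 3,5,6,7: 1110

1110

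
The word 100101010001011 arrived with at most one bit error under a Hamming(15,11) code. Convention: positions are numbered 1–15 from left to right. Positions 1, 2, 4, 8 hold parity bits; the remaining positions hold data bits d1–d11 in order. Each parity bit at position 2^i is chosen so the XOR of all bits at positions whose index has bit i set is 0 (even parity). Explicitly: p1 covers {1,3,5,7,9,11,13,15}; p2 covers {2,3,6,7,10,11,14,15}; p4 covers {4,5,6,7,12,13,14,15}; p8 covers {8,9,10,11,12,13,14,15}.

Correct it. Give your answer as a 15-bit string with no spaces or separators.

100100010001011

s1 (pos 1,3,5,7,9,11,13,15): 1⊕0⊕0⊕0⊕0⊕0⊕0⊕1 = 0
s2 (pos 2,3,6,7,10,11,14,15): 0⊕0⊕1⊕0⊕0⊕0⊕1⊕1 = 1
s4 (pos 4,5,6,7,12,13,14,15): 1⊕0⊕1⊕0⊕1⊕0⊕1⊕1 = 1
s8 (pos 8,9,10,11,12,13,14,15): 1⊕0⊕0⊕0⊕1⊕0⊕1⊕1 = 0
Syndrome s8…s1 = 0110 → error at position 6.
Flip position 6: 100101010001011 → 100100010001011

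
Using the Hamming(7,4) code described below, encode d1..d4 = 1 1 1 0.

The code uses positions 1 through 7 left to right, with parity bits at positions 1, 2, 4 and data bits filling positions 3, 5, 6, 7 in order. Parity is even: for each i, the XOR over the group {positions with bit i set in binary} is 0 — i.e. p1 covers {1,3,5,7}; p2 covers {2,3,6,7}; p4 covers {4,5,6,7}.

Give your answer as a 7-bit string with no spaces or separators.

0010110

Place data at non-parity positions: p1 p2 1 p4 1 1 0
p1 (pos 1,3,5,7): XOR of data positions = 1⊕1⊕0 = 0
p2 (pos 2,3,6,7): XOR of data positions = 1⊕1⊕0 = 0
p4 (pos 4,5,6,7): XOR of data positions = 1⊕1⊕0 = 0
Codeword: 0010110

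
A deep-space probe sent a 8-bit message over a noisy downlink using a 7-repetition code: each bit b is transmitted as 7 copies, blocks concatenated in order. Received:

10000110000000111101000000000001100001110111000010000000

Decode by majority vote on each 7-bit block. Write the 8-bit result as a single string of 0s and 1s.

Block 1 (1000011): 3 ones → 0
Block 2 (0000000): 0 ones → 0
Block 3 (1111010): 5 ones → 1
Block 4 (0000000): 0 ones → 0
Block 5 (0001100): 2 ones → 0
Block 6 (0011101): 4 ones → 1
Block 7 (1100001): 3 ones → 0
Block 8 (0000000): 0 ones → 0

00100100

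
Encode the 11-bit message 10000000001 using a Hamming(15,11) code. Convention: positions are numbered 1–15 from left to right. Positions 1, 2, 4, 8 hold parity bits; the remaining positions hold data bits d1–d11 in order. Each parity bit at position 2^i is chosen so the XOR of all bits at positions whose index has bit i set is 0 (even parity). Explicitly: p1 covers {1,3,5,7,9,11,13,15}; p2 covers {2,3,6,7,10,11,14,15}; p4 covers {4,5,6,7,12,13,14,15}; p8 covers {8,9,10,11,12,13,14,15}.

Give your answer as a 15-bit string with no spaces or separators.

Place data at non-parity positions: p1 p2 1 p4 0 0 0 p8 0 0 0 0 0 0 1
p1 (pos 1,3,5,7,9,11,13,15): XOR of data positions = 1⊕0⊕0⊕0⊕0⊕0⊕1 = 0
p2 (pos 2,3,6,7,10,11,14,15): XOR of data positions = 1⊕0⊕0⊕0⊕0⊕0⊕1 = 0
p4 (pos 4,5,6,7,12,13,14,15): XOR of data positions = 0⊕0⊕0⊕0⊕0⊕0⊕1 = 1
p8 (pos 8,9,10,11,12,13,14,15): XOR of data positions = 0⊕0⊕0⊕0⊕0⊕0⊕1 = 1
Codeword: 001100010000001

001100010000001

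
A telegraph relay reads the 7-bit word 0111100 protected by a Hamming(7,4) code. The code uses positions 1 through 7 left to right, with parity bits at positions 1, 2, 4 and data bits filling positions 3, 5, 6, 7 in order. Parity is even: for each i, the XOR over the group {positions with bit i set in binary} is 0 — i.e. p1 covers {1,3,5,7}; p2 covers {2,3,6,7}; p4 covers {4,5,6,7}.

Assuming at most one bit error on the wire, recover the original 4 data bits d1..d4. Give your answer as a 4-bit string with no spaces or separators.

s1 (pos 1,3,5,7): 0⊕1⊕1⊕0 = 0
s2 (pos 2,3,6,7): 1⊕1⊕0⊕0 = 0
s4 (pos 4,5,6,7): 1⊕1⊕0⊕0 = 0
Syndrome s4…s1 = 000 → no error.
Read data bits from positions 3,5,6,7: 1100

1100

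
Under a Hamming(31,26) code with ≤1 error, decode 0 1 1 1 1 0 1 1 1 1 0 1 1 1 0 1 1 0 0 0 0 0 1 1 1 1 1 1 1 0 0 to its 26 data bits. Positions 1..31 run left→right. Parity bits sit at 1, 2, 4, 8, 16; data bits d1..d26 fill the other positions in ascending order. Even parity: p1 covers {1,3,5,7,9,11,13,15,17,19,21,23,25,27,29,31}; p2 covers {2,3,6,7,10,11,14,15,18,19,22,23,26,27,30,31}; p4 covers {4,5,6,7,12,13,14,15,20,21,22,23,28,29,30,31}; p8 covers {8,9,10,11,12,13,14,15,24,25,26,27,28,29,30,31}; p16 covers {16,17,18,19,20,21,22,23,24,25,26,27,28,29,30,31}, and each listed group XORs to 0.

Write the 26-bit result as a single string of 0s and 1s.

11011101110100100111111100

s1 (pos 1,3,5,7,9,11,13,15,17,19,21,23,25,27,29,31): 0⊕1⊕1⊕1⊕1⊕0⊕1⊕0⊕1⊕0⊕0⊕1⊕1⊕1⊕1⊕0 = 0
s2 (pos 2,3,6,7,10,11,14,15,18,19,22,23,26,27,30,31): 1⊕1⊕0⊕1⊕1⊕0⊕1⊕0⊕0⊕0⊕0⊕1⊕1⊕1⊕0⊕0 = 0
s4 (pos 4,5,6,7,12,13,14,15,20,21,22,23,28,29,30,31): 1⊕1⊕0⊕1⊕1⊕1⊕1⊕0⊕0⊕0⊕0⊕1⊕1⊕1⊕0⊕0 = 1
s8 (pos 8,9,10,11,12,13,14,15,24,25,26,27,28,29,30,31): 1⊕1⊕1⊕0⊕1⊕1⊕1⊕0⊕1⊕1⊕1⊕1⊕1⊕1⊕0⊕0 = 0
s16 (pos 16,17,18,19,20,21,22,23,24,25,26,27,28,29,30,31): 1⊕1⊕0⊕0⊕0⊕0⊕0⊕1⊕1⊕1⊕1⊕1⊕1⊕1⊕0⊕0 = 1
Syndrome s16…s1 = 10100 → error at position 20.
Flip position 20: 0111101111011101100000111111100 → 0111101111011101100100111111100
Read data bits from positions 3,5,6,7,9,10,11,12,13,14,15,17,18,19,20,21,22,23,24,25,26,27,28,29,30,31: 11011101110100100111111100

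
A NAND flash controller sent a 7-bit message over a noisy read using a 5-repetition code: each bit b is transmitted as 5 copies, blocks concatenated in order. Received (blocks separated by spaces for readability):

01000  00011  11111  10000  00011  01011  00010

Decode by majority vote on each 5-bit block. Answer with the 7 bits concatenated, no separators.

0010010

Block 1 (01000): 1 one → 0
Block 2 (00011): 2 ones → 0
Block 3 (11111): 5 ones → 1
Block 4 (10000): 1 one → 0
Block 5 (00011): 2 ones → 0
Block 6 (01011): 3 ones → 1
Block 7 (00010): 1 one → 0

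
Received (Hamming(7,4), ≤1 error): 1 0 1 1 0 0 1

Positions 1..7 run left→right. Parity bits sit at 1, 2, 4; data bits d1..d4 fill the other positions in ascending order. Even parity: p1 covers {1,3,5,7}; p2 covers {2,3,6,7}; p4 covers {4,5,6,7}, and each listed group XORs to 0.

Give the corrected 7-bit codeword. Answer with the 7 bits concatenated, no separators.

s1 (pos 1,3,5,7): 1⊕1⊕0⊕1 = 1
s2 (pos 2,3,6,7): 0⊕1⊕0⊕1 = 0
s4 (pos 4,5,6,7): 1⊕0⊕0⊕1 = 0
Syndrome s4…s1 = 001 → error at position 1.
Flip position 1: 1011001 → 0011001

0011001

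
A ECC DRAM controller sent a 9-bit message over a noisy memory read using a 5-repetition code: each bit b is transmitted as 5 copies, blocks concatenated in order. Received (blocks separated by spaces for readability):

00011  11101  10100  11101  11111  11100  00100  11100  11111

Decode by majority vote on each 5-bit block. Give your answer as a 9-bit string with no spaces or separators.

010111011

Block 1 (00011): 2 ones → 0
Block 2 (11101): 4 ones → 1
Block 3 (10100): 2 ones → 0
Block 4 (11101): 4 ones → 1
Block 5 (11111): 5 ones → 1
Block 6 (11100): 3 ones → 1
Block 7 (00100): 1 one → 0
Block 8 (11100): 3 ones → 1
Block 9 (11111): 5 ones → 1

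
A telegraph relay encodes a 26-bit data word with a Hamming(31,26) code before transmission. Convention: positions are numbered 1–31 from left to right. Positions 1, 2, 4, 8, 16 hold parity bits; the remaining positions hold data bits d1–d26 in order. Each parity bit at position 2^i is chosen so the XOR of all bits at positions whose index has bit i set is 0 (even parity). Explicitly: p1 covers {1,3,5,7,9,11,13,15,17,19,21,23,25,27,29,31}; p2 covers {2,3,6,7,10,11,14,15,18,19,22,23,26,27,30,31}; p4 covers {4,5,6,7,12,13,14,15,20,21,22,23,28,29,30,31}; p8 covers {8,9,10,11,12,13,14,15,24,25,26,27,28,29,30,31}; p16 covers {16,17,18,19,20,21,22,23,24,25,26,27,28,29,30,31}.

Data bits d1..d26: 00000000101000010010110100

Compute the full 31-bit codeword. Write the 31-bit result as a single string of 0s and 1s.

1100000000001011000010010110100

Place data at non-parity positions: p1 p2 0 p4 0 0 0 p8 0 0 0 0 1 0 1 p16 0 0 0 0 1 0 0 1 0 1 1 0 1 0 0
p1 (pos 1,3,5,7,9,11,13,15,17,19,21,23,25,27,29,31): XOR of data positions = 0⊕0⊕0⊕0⊕0⊕1⊕1⊕0⊕0⊕1⊕0⊕0⊕1⊕1⊕0 = 1
p2 (pos 2,3,6,7,10,11,14,15,18,19,22,23,26,27,30,31): XOR of data positions = 0⊕0⊕0⊕0⊕0⊕0⊕1⊕0⊕0⊕0⊕0⊕1⊕1⊕0⊕0 = 1
p4 (pos 4,5,6,7,12,13,14,15,20,21,22,23,28,29,30,31): XOR of data positions = 0⊕0⊕0⊕0⊕1⊕0⊕1⊕0⊕1⊕0⊕0⊕0⊕1⊕0⊕0 = 0
p8 (pos 8,9,10,11,12,13,14,15,24,25,26,27,28,29,30,31): XOR of data positions = 0⊕0⊕0⊕0⊕1⊕0⊕1⊕1⊕0⊕1⊕1⊕0⊕1⊕0⊕0 = 0
p16 (pos 16,17,18,19,20,21,22,23,24,25,26,27,28,29,30,31): XOR of data positions = 0⊕0⊕0⊕0⊕1⊕0⊕0⊕1⊕0⊕1⊕1⊕0⊕1⊕0⊕0 = 1
Codeword: 1100000000001011000010010110100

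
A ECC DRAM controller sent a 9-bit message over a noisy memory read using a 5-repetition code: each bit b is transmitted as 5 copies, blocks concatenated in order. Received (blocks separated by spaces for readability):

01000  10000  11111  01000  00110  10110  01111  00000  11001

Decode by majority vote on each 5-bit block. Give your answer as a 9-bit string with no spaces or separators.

001001101

Block 1 (01000): 1 one → 0
Block 2 (10000): 1 one → 0
Block 3 (11111): 5 ones → 1
Block 4 (01000): 1 one → 0
Block 5 (00110): 2 ones → 0
Block 6 (10110): 3 ones → 1
Block 7 (01111): 4 ones → 1
Block 8 (00000): 0 ones → 0
Block 9 (11001): 3 ones → 1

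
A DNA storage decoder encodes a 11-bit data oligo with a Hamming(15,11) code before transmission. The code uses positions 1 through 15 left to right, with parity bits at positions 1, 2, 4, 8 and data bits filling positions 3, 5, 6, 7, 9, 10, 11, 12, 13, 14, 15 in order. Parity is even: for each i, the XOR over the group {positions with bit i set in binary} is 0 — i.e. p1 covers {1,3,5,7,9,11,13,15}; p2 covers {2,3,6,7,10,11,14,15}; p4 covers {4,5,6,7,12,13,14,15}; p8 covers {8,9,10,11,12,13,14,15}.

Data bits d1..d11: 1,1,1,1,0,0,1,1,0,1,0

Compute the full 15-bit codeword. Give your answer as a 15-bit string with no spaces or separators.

011111110011010

Place data at non-parity positions: p1 p2 1 p4 1 1 1 p8 0 0 1 1 0 1 0
p1 (pos 1,3,5,7,9,11,13,15): XOR of data positions = 1⊕1⊕1⊕0⊕1⊕0⊕0 = 0
p2 (pos 2,3,6,7,10,11,14,15): XOR of data positions = 1⊕1⊕1⊕0⊕1⊕1⊕0 = 1
p4 (pos 4,5,6,7,12,13,14,15): XOR of data positions = 1⊕1⊕1⊕1⊕0⊕1⊕0 = 1
p8 (pos 8,9,10,11,12,13,14,15): XOR of data positions = 0⊕0⊕1⊕1⊕0⊕1⊕0 = 1
Codeword: 011111110011010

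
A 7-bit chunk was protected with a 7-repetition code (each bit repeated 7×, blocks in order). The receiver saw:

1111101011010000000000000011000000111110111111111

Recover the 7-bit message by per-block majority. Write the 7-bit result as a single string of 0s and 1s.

1000011

Block 1 (1111101): 6 ones → 1
Block 2 (0110100): 3 ones → 0
Block 3 (0000000): 0 ones → 0
Block 4 (0000011): 2 ones → 0
Block 5 (0000001): 1 one → 0
Block 6 (1111011): 6 ones → 1
Block 7 (1111111): 7 ones → 1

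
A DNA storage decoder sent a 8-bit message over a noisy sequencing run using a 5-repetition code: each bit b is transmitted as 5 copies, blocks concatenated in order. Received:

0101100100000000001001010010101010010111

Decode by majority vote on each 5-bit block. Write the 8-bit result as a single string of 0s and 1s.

Block 1 (01011): 3 ones → 1
Block 2 (00100): 1 one → 0
Block 3 (00000): 0 ones → 0
Block 4 (00010): 1 one → 0
Block 5 (01010): 2 ones → 0
Block 6 (01010): 2 ones → 0
Block 7 (10100): 2 ones → 0
Block 8 (10111): 4 ones → 1

10000001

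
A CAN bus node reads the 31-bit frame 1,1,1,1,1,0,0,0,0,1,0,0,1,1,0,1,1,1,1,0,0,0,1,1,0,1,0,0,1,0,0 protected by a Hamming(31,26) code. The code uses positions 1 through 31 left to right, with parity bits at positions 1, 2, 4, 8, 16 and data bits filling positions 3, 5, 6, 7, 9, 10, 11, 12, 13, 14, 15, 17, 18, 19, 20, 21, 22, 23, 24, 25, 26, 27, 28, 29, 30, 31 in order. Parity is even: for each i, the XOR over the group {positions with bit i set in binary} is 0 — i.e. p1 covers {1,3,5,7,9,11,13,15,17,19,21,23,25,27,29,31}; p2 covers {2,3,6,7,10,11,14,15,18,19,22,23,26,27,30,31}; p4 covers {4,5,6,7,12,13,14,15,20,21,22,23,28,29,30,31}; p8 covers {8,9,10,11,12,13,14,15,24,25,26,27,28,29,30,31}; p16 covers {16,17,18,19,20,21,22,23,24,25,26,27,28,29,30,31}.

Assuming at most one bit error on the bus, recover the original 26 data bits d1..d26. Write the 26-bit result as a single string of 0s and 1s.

s1 (pos 1,3,5,7,9,11,13,15,17,19,21,23,25,27,29,31): 1⊕1⊕1⊕0⊕0⊕0⊕1⊕0⊕1⊕1⊕0⊕1⊕0⊕0⊕1⊕0 = 0
s2 (pos 2,3,6,7,10,11,14,15,18,19,22,23,26,27,30,31): 1⊕1⊕0⊕0⊕1⊕0⊕1⊕0⊕1⊕1⊕0⊕1⊕1⊕0⊕0⊕0 = 0
s4 (pos 4,5,6,7,12,13,14,15,20,21,22,23,28,29,30,31): 1⊕1⊕0⊕0⊕0⊕1⊕1⊕0⊕0⊕0⊕0⊕1⊕0⊕1⊕0⊕0 = 0
s8 (pos 8,9,10,11,12,13,14,15,24,25,26,27,28,29,30,31): 0⊕0⊕1⊕0⊕0⊕1⊕1⊕0⊕1⊕0⊕1⊕0⊕0⊕1⊕0⊕0 = 0
s16 (pos 16,17,18,19,20,21,22,23,24,25,26,27,28,29,30,31): 1⊕1⊕1⊕1⊕0⊕0⊕0⊕1⊕1⊕0⊕1⊕0⊕0⊕1⊕0⊕0 = 0
Syndrome s16…s1 = 00000 → no error.
Read data bits from positions 3,5,6,7,9,10,11,12,13,14,15,17,18,19,20,21,22,23,24,25,26,27,28,29,30,31: 11000100110111000110100100

11000100110111000110100100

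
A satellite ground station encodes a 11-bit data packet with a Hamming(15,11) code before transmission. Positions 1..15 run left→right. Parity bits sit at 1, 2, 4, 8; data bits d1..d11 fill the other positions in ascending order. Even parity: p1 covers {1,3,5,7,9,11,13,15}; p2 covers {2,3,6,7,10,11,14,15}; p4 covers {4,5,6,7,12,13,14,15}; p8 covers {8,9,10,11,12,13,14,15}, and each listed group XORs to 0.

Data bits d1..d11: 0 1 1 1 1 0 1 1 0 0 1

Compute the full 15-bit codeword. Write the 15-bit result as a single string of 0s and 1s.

Place data at non-parity positions: p1 p2 0 p4 1 1 1 p8 1 0 1 1 0 0 1
p1 (pos 1,3,5,7,9,11,13,15): XOR of data positions = 0⊕1⊕1⊕1⊕1⊕0⊕1 = 1
p2 (pos 2,3,6,7,10,11,14,15): XOR of data positions = 0⊕1⊕1⊕0⊕1⊕0⊕1 = 0
p4 (pos 4,5,6,7,12,13,14,15): XOR of data positions = 1⊕1⊕1⊕1⊕0⊕0⊕1 = 1
p8 (pos 8,9,10,11,12,13,14,15): XOR of data positions = 1⊕0⊕1⊕1⊕0⊕0⊕1 = 0
Codeword: 100111101011001

100111101011001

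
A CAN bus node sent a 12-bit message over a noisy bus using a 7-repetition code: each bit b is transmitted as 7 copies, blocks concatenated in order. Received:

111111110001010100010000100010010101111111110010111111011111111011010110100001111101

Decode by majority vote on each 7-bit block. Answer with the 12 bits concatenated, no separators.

100001111101

Block 1 (1111111): 7 ones → 1
Block 2 (1000101): 3 ones → 0
Block 3 (0100010): 2 ones → 0
Block 4 (0001000): 1 one → 0
Block 5 (1001010): 3 ones → 0
Block 6 (1111111): 7 ones → 1
Block 7 (1100101): 4 ones → 1
Block 8 (1111101): 6 ones → 1
Block 9 (1111111): 7 ones → 1
Block 10 (0110101): 4 ones → 1
Block 11 (1010000): 2 ones → 0
Block 12 (1111101): 6 ones → 1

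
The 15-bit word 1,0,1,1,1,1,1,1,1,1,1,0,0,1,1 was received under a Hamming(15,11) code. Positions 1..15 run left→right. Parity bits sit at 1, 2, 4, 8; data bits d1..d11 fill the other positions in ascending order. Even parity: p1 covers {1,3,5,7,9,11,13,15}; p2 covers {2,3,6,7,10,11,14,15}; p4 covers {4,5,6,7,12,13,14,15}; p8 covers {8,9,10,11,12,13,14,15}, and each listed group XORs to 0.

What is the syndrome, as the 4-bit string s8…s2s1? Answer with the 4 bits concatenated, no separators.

0011

s1 (pos 1,3,5,7,9,11,13,15): 1⊕1⊕1⊕1⊕1⊕1⊕0⊕1 = 1
s2 (pos 2,3,6,7,10,11,14,15): 0⊕1⊕1⊕1⊕1⊕1⊕1⊕1 = 1
s4 (pos 4,5,6,7,12,13,14,15): 1⊕1⊕1⊕1⊕0⊕0⊕1⊕1 = 0
s8 (pos 8,9,10,11,12,13,14,15): 1⊕1⊕1⊕1⊕0⊕0⊕1⊕1 = 0
Syndrome s8…s1 = 0011 → error at position 3.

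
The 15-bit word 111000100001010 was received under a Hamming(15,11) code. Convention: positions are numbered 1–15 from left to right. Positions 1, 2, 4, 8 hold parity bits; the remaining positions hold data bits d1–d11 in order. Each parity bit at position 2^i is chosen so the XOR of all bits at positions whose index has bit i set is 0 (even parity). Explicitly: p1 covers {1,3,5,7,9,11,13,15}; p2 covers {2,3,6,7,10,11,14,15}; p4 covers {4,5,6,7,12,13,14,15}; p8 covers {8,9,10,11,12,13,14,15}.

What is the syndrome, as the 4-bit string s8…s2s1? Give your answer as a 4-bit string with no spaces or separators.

0101

s1 (pos 1,3,5,7,9,11,13,15): 1⊕1⊕0⊕1⊕0⊕0⊕0⊕0 = 1
s2 (pos 2,3,6,7,10,11,14,15): 1⊕1⊕0⊕1⊕0⊕0⊕1⊕0 = 0
s4 (pos 4,5,6,7,12,13,14,15): 0⊕0⊕0⊕1⊕1⊕0⊕1⊕0 = 1
s8 (pos 8,9,10,11,12,13,14,15): 0⊕0⊕0⊕0⊕1⊕0⊕1⊕0 = 0
Syndrome s8…s1 = 0101 → error at position 5.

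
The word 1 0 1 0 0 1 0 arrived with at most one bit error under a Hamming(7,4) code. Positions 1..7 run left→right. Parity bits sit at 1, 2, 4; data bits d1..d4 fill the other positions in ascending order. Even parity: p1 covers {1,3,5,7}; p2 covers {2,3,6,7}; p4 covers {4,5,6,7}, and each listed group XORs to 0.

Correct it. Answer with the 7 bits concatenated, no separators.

s1 (pos 1,3,5,7): 1⊕1⊕0⊕0 = 0
s2 (pos 2,3,6,7): 0⊕1⊕1⊕0 = 0
s4 (pos 4,5,6,7): 0⊕0⊕1⊕0 = 1
Syndrome s4…s1 = 100 → error at position 4.
Flip position 4: 1010010 → 1011010

1011010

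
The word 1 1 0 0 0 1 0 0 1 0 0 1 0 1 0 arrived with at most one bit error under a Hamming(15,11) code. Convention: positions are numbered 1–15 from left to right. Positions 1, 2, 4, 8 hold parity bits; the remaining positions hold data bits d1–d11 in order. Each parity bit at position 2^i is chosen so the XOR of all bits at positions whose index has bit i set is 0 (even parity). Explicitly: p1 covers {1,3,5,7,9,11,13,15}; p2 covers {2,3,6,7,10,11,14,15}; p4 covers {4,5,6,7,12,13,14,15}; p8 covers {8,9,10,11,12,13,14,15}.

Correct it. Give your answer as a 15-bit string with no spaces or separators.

110001001001000

s1 (pos 1,3,5,7,9,11,13,15): 1⊕0⊕0⊕0⊕1⊕0⊕0⊕0 = 0
s2 (pos 2,3,6,7,10,11,14,15): 1⊕0⊕1⊕0⊕0⊕0⊕1⊕0 = 1
s4 (pos 4,5,6,7,12,13,14,15): 0⊕0⊕1⊕0⊕1⊕0⊕1⊕0 = 1
s8 (pos 8,9,10,11,12,13,14,15): 0⊕1⊕0⊕0⊕1⊕0⊕1⊕0 = 1
Syndrome s8…s1 = 1110 → error at position 14.
Flip position 14: 110001001001010 → 110001001001000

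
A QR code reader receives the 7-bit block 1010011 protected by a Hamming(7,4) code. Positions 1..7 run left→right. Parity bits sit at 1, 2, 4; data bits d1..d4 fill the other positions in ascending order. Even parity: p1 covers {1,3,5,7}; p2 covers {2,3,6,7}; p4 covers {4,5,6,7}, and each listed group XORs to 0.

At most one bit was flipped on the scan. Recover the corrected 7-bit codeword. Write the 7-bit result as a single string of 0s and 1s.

s1 (pos 1,3,5,7): 1⊕1⊕0⊕1 = 1
s2 (pos 2,3,6,7): 0⊕1⊕1⊕1 = 1
s4 (pos 4,5,6,7): 0⊕0⊕1⊕1 = 0
Syndrome s4…s1 = 011 → error at position 3.
Flip position 3: 1010011 → 1000011

1000011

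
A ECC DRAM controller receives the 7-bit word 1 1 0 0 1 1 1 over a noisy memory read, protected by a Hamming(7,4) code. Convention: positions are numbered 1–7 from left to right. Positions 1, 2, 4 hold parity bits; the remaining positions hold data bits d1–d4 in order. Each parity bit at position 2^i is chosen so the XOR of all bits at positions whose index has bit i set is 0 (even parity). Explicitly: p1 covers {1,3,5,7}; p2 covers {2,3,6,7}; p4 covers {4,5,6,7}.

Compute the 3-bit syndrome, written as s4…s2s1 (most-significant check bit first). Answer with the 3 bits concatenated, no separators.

111

s1 (pos 1,3,5,7): 1⊕0⊕1⊕1 = 1
s2 (pos 2,3,6,7): 1⊕0⊕1⊕1 = 1
s4 (pos 4,5,6,7): 0⊕1⊕1⊕1 = 1
Syndrome s4…s1 = 111 → error at position 7.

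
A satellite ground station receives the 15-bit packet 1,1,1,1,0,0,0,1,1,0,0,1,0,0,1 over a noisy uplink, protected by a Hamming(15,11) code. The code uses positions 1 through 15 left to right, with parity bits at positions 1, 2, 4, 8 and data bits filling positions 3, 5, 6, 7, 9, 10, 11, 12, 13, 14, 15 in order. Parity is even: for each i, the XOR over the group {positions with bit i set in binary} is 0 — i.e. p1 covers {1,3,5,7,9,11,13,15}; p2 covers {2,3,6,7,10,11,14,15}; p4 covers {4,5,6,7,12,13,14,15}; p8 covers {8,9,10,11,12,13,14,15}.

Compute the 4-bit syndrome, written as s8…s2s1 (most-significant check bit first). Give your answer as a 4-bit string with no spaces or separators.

0110

s1 (pos 1,3,5,7,9,11,13,15): 1⊕1⊕0⊕0⊕1⊕0⊕0⊕1 = 0
s2 (pos 2,3,6,7,10,11,14,15): 1⊕1⊕0⊕0⊕0⊕0⊕0⊕1 = 1
s4 (pos 4,5,6,7,12,13,14,15): 1⊕0⊕0⊕0⊕1⊕0⊕0⊕1 = 1
s8 (pos 8,9,10,11,12,13,14,15): 1⊕1⊕0⊕0⊕1⊕0⊕0⊕1 = 0
Syndrome s8…s1 = 0110 → error at position 6.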